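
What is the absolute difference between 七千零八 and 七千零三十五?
Convert 七千零八 (Chinese numeral) → 7×1000 + 8 = 7008 (decimal)
Convert 七千零三十五 (Chinese numeral) → 7×1000 + 3×10 + 5 = 7035 (decimal)
Compute |7008 - 7035| = 27
27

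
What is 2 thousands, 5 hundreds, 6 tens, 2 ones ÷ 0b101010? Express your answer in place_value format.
Convert 2 thousands, 5 hundreds, 6 tens, 2 ones (place-value notation) → 2×1000 + 5×100 + 6×10 + 2 = 2562 (decimal)
Convert 0b101010 (binary) → 32 + 8 + 2 = 42 (decimal)
Compute 2562 ÷ 42 = 61
Convert 61 (decimal) → 61 = 6×10 + 1 → 6 tens, 1 one (place-value notation)
6 tens, 1 one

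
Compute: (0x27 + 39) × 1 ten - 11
Convert 0x27 (hexadecimal) → 2×16 + 7 = 39 (decimal)
Convert 1 ten (place-value notation) → 1×10 = 10 (decimal)
Expression in decimal: (39 + 39) × 10 - 11
Parentheses first: 39 + 39 = 78
Multiply: 78 × 10 = 780
Subtract: 780 - 11 = 769
769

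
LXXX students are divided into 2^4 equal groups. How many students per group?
Convert LXXX (Roman numeral) → 50 + 10 + 10 + 10 = 80 (decimal)
Convert 2^4 (power) → 16 (decimal)
Compute 80 ÷ 16 = 5
5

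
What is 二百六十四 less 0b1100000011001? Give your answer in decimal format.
Convert 二百六十四 (Chinese numeral) → 2×100 + 6×10 + 4 = 264 (decimal)
Convert 0b1100000011001 (binary) → 4096 + 2048 + 16 + 8 + 1 = 6169 (decimal)
Compute 264 - 6169 = -5905
-5905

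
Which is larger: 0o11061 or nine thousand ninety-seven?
Convert 0o11061 (octal) → 1×4096 + 1×512 + 6×8 + 1 = 4657 (decimal)
Convert nine thousand ninety-seven (English words) → 9×1000 + 97 = 9097 (decimal)
Compare 4657 vs 9097: larger = 9097
9097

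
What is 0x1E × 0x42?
Convert 0x1E (hexadecimal) → 1×16 + 14 = 30 (decimal)
Convert 0x42 (hexadecimal) → 4×16 + 2 = 66 (decimal)
Compute 30 × 66 = 1980
1980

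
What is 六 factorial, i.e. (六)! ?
Convert 六 (Chinese numeral) → 6 (decimal)
Compute 6! = 720
720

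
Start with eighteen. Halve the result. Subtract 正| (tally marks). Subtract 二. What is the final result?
Convert eighteen (English words) → 18 (decimal)
Start: 18
18 ÷ 2 = 9
Convert 正| (tally marks) → 5 + 1 = 6 (decimal)
9 - 6 = 3
Convert 二 (Chinese numeral) → 2 (decimal)
3 - 2 = 1
1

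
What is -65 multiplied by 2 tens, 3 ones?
Convert 2 tens, 3 ones (place-value notation) → 2×10 + 3 = 23 (decimal)
Compute -65 × 23 = -1495
-1495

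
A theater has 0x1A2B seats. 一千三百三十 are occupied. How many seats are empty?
Convert 0x1A2B (hexadecimal) → 1×4096 + 10×256 + 2×16 + 11 = 6699 (decimal)
Convert 一千三百三十 (Chinese numeral) → 1×1000 + 3×100 + 3×10 = 1330 (decimal)
Compute 6699 - 1330 = 5369
5369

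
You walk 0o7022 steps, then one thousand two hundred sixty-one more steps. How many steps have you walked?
Convert 0o7022 (octal) → 7×512 + 2×8 + 2 = 3602 (decimal)
Convert one thousand two hundred sixty-one (English words) → 1×1000 + 2×100 + 61 = 1261 (decimal)
Compute 3602 + 1261 = 4863
4863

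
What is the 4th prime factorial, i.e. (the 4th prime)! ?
Convert the 4th prime (prime index) → 7 (decimal)
Compute 7! = 5040
5040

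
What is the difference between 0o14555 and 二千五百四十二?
Convert 0o14555 (octal) → 1×4096 + 4×512 + 5×64 + 5×8 + 5 = 6509 (decimal)
Convert 二千五百四十二 (Chinese numeral) → 2×1000 + 5×100 + 4×10 + 2 = 2542 (decimal)
Difference: |6509 - 2542| = 3967
3967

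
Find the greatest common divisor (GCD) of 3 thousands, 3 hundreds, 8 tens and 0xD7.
Convert 3 thousands, 3 hundreds, 8 tens (place-value notation) → 3×1000 + 3×100 + 8×10 = 3380 (decimal)
Convert 0xD7 (hexadecimal) → 13×16 + 7 = 215 (decimal)
Compute gcd(3380, 215) = 5
5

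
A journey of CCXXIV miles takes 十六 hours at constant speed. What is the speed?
Convert CCXXIV (Roman numeral) → 100 + 100 + 10 + 10 + 4 = 224 (decimal)
Convert 十六 (Chinese numeral) → 1×10 + 6 = 16 (decimal)
Compute 224 ÷ 16 = 14
14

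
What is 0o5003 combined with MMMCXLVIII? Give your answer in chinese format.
Convert 0o5003 (octal) → 5×512 + 3 = 2563 (decimal)
Convert MMMCXLVIII (Roman numeral) → 1000 + 1000 + 1000 + 100 + 40 + 5 + 1 + 1 + 1 = 3148 (decimal)
Compute 2563 + 3148 = 5711
Convert 5711 (decimal) → 5711 = 5×1000 + 7×100 + 1×10 + 1 → 五千七百一十一 (Chinese numeral)
五千七百一十一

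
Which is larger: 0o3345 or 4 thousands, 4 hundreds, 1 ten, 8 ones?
Convert 0o3345 (octal) → 3×512 + 3×64 + 4×8 + 5 = 1765 (decimal)
Convert 4 thousands, 4 hundreds, 1 ten, 8 ones (place-value notation) → 4×1000 + 4×100 + 1×10 + 8 = 4418 (decimal)
Compare 1765 vs 4418: larger = 4418
4418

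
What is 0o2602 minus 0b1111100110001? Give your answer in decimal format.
Convert 0o2602 (octal) → 2×512 + 6×64 + 2 = 1410 (decimal)
Convert 0b1111100110001 (binary) → 4096 + 2048 + 1024 + 512 + 256 + 32 + 16 + 1 = 7985 (decimal)
Compute 1410 - 7985 = -6575
-6575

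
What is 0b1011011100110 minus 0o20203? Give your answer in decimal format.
Convert 0b1011011100110 (binary) → 4096 + 1024 + 512 + 128 + 64 + 32 + 4 + 2 = 5862 (decimal)
Convert 0o20203 (octal) → 2×4096 + 2×64 + 3 = 8323 (decimal)
Compute 5862 - 8323 = -2461
-2461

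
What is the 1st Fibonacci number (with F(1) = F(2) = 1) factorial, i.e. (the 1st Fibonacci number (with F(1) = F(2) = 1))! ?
Convert the 1st Fibonacci number (with F(1) = F(2) = 1) (Fibonacci index) → 1 (decimal)
Compute 1! = 1
1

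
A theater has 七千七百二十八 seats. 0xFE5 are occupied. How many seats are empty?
Convert 七千七百二十八 (Chinese numeral) → 7×1000 + 7×100 + 2×10 + 8 = 7728 (decimal)
Convert 0xFE5 (hexadecimal) → 15×256 + 14×16 + 5 = 4069 (decimal)
Compute 7728 - 4069 = 3659
3659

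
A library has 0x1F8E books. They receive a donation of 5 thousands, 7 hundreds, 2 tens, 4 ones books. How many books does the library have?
Convert 0x1F8E (hexadecimal) → 1×4096 + 15×256 + 8×16 + 14 = 8078 (decimal)
Convert 5 thousands, 7 hundreds, 2 tens, 4 ones (place-value notation) → 5×1000 + 7×100 + 2×10 + 4 = 5724 (decimal)
Compute 8078 + 5724 = 13802
13802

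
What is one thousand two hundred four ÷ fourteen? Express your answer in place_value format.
Convert one thousand two hundred four (English words) → 1×1000 + 2×100 + 4 = 1204 (decimal)
Convert fourteen (English words) → 14 (decimal)
Compute 1204 ÷ 14 = 86
Convert 86 (decimal) → 86 = 8×10 + 6 → 8 tens, 6 ones (place-value notation)
8 tens, 6 ones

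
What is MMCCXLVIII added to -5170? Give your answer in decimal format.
Convert MMCCXLVIII (Roman numeral) → 1000 + 1000 + 100 + 100 + 40 + 5 + 1 + 1 + 1 = 2248 (decimal)
Compute 2248 + -5170 = -2922
-2922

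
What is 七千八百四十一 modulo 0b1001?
Convert 七千八百四十一 (Chinese numeral) → 7×1000 + 8×100 + 4×10 + 1 = 7841 (decimal)
Convert 0b1001 (binary) → 8 + 1 = 9 (decimal)
Compute 7841 mod 9 = 2
2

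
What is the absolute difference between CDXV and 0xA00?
Convert CDXV (Roman numeral) → 400 + 10 + 5 = 415 (decimal)
Convert 0xA00 (hexadecimal) → 10×256 = 2560 (decimal)
Compute |415 - 2560| = 2145
2145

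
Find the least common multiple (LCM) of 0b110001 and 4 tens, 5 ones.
Convert 0b110001 (binary) → 32 + 16 + 1 = 49 (decimal)
Convert 4 tens, 5 ones (place-value notation) → 4×10 + 5 = 45 (decimal)
Compute lcm(49, 45) = 2205
2205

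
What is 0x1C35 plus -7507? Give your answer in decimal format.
Convert 0x1C35 (hexadecimal) → 1×4096 + 12×256 + 3×16 + 5 = 7221 (decimal)
Compute 7221 + -7507 = -286
-286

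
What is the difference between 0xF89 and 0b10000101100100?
Convert 0xF89 (hexadecimal) → 15×256 + 8×16 + 9 = 3977 (decimal)
Convert 0b10000101100100 (binary) → 8192 + 256 + 64 + 32 + 4 = 8548 (decimal)
Difference: |3977 - 8548| = 4571
4571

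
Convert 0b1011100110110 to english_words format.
Convert 0b1011100110110 (binary) → 4096 + 1024 + 512 + 256 + 32 + 16 + 4 + 2 = 5942 (decimal)
Convert 5942 (decimal) → 5942 = 5×1000 + 9×100 + 42 → five thousand nine hundred forty-two (English words)
five thousand nine hundred forty-two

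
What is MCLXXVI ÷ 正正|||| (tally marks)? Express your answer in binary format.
Convert MCLXXVI (Roman numeral) → 1000 + 100 + 50 + 10 + 10 + 5 + 1 = 1176 (decimal)
Convert 正正|||| (tally marks) → 5 + 5 + 4 = 14 (decimal)
Compute 1176 ÷ 14 = 84
Convert 84 (decimal) → 84 = 64 + 16 + 4 → 0b1010100 (binary)
0b1010100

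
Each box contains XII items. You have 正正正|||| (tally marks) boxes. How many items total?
Convert XII (Roman numeral) → 10 + 1 + 1 = 12 (decimal)
Convert 正正正|||| (tally marks) → 5 + 5 + 5 + 4 = 19 (decimal)
Compute 12 × 19 = 228
228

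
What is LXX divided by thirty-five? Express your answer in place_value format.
Convert LXX (Roman numeral) → 50 + 10 + 10 = 70 (decimal)
Convert thirty-five (English words) → 35 (decimal)
Compute 70 ÷ 35 = 2
Convert 2 (decimal) → 2 ones (place-value notation)
2 ones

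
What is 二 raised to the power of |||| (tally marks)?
Convert 二 (Chinese numeral) → 2 (decimal)
Convert |||| (tally marks) → 4 (decimal)
Compute 2 ^ 4 = 16
16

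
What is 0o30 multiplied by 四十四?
Convert 0o30 (octal) → 3×8 = 24 (decimal)
Convert 四十四 (Chinese numeral) → 4×10 + 4 = 44 (decimal)
Compute 24 × 44 = 1056
1056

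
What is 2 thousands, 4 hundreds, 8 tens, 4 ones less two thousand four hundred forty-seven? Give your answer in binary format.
Convert 2 thousands, 4 hundreds, 8 tens, 4 ones (place-value notation) → 2×1000 + 4×100 + 8×10 + 4 = 2484 (decimal)
Convert two thousand four hundred forty-seven (English words) → 2×1000 + 4×100 + 47 = 2447 (decimal)
Compute 2484 - 2447 = 37
Convert 37 (decimal) → 37 = 32 + 4 + 1 → 0b100101 (binary)
0b100101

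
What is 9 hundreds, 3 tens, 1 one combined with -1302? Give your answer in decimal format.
Convert 9 hundreds, 3 tens, 1 one (place-value notation) → 9×100 + 3×10 + 1 = 931 (decimal)
Compute 931 + -1302 = -371
-371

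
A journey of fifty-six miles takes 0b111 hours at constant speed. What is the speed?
Convert fifty-six (English words) → 56 (decimal)
Convert 0b111 (binary) → 4 + 2 + 1 = 7 (decimal)
Compute 56 ÷ 7 = 8
8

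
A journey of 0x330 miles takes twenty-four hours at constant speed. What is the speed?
Convert 0x330 (hexadecimal) → 3×256 + 3×16 = 816 (decimal)
Convert twenty-four (English words) → 24 (decimal)
Compute 816 ÷ 24 = 34
34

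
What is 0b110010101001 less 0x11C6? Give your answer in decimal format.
Convert 0b110010101001 (binary) → 2048 + 1024 + 128 + 32 + 8 + 1 = 3241 (decimal)
Convert 0x11C6 (hexadecimal) → 1×4096 + 1×256 + 12×16 + 6 = 4550 (decimal)
Compute 3241 - 4550 = -1309
-1309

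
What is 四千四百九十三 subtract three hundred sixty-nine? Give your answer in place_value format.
Convert 四千四百九十三 (Chinese numeral) → 4×1000 + 4×100 + 9×10 + 3 = 4493 (decimal)
Convert three hundred sixty-nine (English words) → 3×100 + 69 = 369 (decimal)
Compute 4493 - 369 = 4124
Convert 4124 (decimal) → 4124 = 4×1000 + 1×100 + 2×10 + 4 → 4 thousands, 1 hundred, 2 tens, 4 ones (place-value notation)
4 thousands, 1 hundred, 2 tens, 4 ones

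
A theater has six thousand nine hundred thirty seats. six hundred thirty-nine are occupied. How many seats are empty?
Convert six thousand nine hundred thirty (English words) → 6×1000 + 9×100 + 30 = 6930 (decimal)
Convert six hundred thirty-nine (English words) → 6×100 + 39 = 639 (decimal)
Compute 6930 - 639 = 6291
6291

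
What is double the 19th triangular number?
The 19th triangular number = 19×20/2 = 190
Compute 190 × 2 = 380
380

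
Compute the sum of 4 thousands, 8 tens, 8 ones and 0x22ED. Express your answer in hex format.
Convert 4 thousands, 8 tens, 8 ones (place-value notation) → 4×1000 + 8×10 + 8 = 4088 (decimal)
Convert 0x22ED (hexadecimal) → 2×4096 + 2×256 + 14×16 + 13 = 8941 (decimal)
Compute 4088 + 8941 = 13029
Convert 13029 (decimal) → 13029 = 3×4096 + 2×256 + 14×16 + 5 → 0x32E5 (hexadecimal)
0x32E5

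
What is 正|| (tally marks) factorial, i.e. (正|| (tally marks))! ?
Convert 正|| (tally marks) → 5 + 2 = 7 (decimal)
Compute 7! = 5040
5040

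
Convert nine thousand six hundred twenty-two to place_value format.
Convert nine thousand six hundred twenty-two (English words) → 9×1000 + 6×100 + 22 = 9622 (decimal)
Convert 9622 (decimal) → 9622 = 9×1000 + 6×100 + 2×10 + 2 → 9 thousands, 6 hundreds, 2 tens, 2 ones (place-value notation)
9 thousands, 6 hundreds, 2 tens, 2 ones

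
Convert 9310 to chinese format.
Convert 9310 (decimal) → 9310 = 9×1000 + 3×100 + 1×10 → 九千三百一十 (Chinese numeral)
九千三百一十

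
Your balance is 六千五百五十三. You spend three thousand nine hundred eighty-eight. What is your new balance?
Convert 六千五百五十三 (Chinese numeral) → 6×1000 + 5×100 + 5×10 + 3 = 6553 (decimal)
Convert three thousand nine hundred eighty-eight (English words) → 3×1000 + 9×100 + 88 = 3988 (decimal)
Compute 6553 - 3988 = 2565
2565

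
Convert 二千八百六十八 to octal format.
Convert 二千八百六十八 (Chinese numeral) → 2×1000 + 8×100 + 6×10 + 8 = 2868 (decimal)
Convert 2868 (decimal) → 2868 = 5×512 + 4×64 + 6×8 + 4 → 0o5464 (octal)
0o5464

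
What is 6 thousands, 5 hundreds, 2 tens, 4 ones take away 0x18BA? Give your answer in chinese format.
Convert 6 thousands, 5 hundreds, 2 tens, 4 ones (place-value notation) → 6×1000 + 5×100 + 2×10 + 4 = 6524 (decimal)
Convert 0x18BA (hexadecimal) → 1×4096 + 8×256 + 11×16 + 10 = 6330 (decimal)
Compute 6524 - 6330 = 194
Convert 194 (decimal) → 194 = 1×100 + 9×10 + 4 → 一百九十四 (Chinese numeral)
一百九十四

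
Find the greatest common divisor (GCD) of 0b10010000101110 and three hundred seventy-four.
Convert 0b10010000101110 (binary) → 8192 + 1024 + 32 + 8 + 4 + 2 = 9262 (decimal)
Convert three hundred seventy-four (English words) → 3×100 + 74 = 374 (decimal)
Compute gcd(9262, 374) = 22
22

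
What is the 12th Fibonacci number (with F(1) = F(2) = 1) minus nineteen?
The 12th Fibonacci number (with F(1) = F(2) = 1): 1, 1, 2, 3, 5, 8, 13, 21, 34, 55, 89, 144 → 144
Convert nineteen (English words) → 19 (decimal)
Compute 144 - 19 = 125
125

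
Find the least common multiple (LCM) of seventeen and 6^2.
Convert seventeen (English words) → 17 (decimal)
Convert 6^2 (power) → 36 (decimal)
Compute lcm(17, 36) = 612
612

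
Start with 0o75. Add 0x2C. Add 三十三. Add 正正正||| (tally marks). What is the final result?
Convert 0o75 (octal) → 7×8 + 5 = 61 (decimal)
Start: 61
Convert 0x2C (hexadecimal) → 2×16 + 12 = 44 (decimal)
61 + 44 = 105
Convert 三十三 (Chinese numeral) → 3×10 + 3 = 33 (decimal)
105 + 33 = 138
Convert 正正正||| (tally marks) → 5 + 5 + 5 + 3 = 18 (decimal)
138 + 18 = 156
156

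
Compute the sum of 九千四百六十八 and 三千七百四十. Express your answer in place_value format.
Convert 九千四百六十八 (Chinese numeral) → 9×1000 + 4×100 + 6×10 + 8 = 9468 (decimal)
Convert 三千七百四十 (Chinese numeral) → 3×1000 + 7×100 + 4×10 = 3740 (decimal)
Compute 9468 + 3740 = 13208
Convert 13208 (decimal) → 13208 = 13×1000 + 2×100 + 8 → 13 thousands, 2 hundreds, 8 ones (place-value notation)
13 thousands, 2 hundreds, 8 ones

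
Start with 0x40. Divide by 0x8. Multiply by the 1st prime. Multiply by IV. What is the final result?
Convert 0x40 (hexadecimal) → 4×16 = 64 (decimal)
Start: 64
Convert 0x8 (hexadecimal) → 8 (decimal)
64 ÷ 8 = 8
Convert the 1st prime (prime index) → 2 (decimal)
8 × 2 = 16
Convert IV (Roman numeral) → 4 (decimal)
16 × 4 = 64
64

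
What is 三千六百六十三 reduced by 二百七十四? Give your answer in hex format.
Convert 三千六百六十三 (Chinese numeral) → 3×1000 + 6×100 + 6×10 + 3 = 3663 (decimal)
Convert 二百七十四 (Chinese numeral) → 2×100 + 7×10 + 4 = 274 (decimal)
Compute 3663 - 274 = 3389
Convert 3389 (decimal) → 3389 = 13×256 + 3×16 + 13 → 0xD3D (hexadecimal)
0xD3D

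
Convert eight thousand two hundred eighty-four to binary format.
Convert eight thousand two hundred eighty-four (English words) → 8×1000 + 2×100 + 84 = 8284 (decimal)
Convert 8284 (decimal) → 8284 = 8192 + 64 + 16 + 8 + 4 → 0b10000001011100 (binary)
0b10000001011100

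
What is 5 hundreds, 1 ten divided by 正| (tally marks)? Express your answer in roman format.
Convert 5 hundreds, 1 ten (place-value notation) → 5×100 + 1×10 = 510 (decimal)
Convert 正| (tally marks) → 5 + 1 = 6 (decimal)
Compute 510 ÷ 6 = 85
Convert 85 (decimal) → 85 = 50 + 10 + 10 + 10 + 5 → LXXXV (Roman numeral)
LXXXV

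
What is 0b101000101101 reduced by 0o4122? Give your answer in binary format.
Convert 0b101000101101 (binary) → 2048 + 512 + 32 + 8 + 4 + 1 = 2605 (decimal)
Convert 0o4122 (octal) → 4×512 + 1×64 + 2×8 + 2 = 2130 (decimal)
Compute 2605 - 2130 = 475
Convert 475 (decimal) → 475 = 256 + 128 + 64 + 16 + 8 + 2 + 1 → 0b111011011 (binary)
0b111011011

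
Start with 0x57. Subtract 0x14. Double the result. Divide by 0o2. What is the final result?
Convert 0x57 (hexadecimal) → 5×16 + 7 = 87 (decimal)
Start: 87
Convert 0x14 (hexadecimal) → 1×16 + 4 = 20 (decimal)
87 - 20 = 67
67 × 2 = 134
Convert 0o2 (octal) → 2 (decimal)
134 ÷ 2 = 67
67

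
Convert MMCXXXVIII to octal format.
Convert MMCXXXVIII (Roman numeral) → 1000 + 1000 + 100 + 10 + 10 + 10 + 5 + 1 + 1 + 1 = 2138 (decimal)
Convert 2138 (decimal) → 2138 = 4×512 + 1×64 + 3×8 + 2 → 0o4132 (octal)
0o4132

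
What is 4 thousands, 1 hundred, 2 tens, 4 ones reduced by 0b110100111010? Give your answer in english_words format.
Convert 4 thousands, 1 hundred, 2 tens, 4 ones (place-value notation) → 4×1000 + 1×100 + 2×10 + 4 = 4124 (decimal)
Convert 0b110100111010 (binary) → 2048 + 1024 + 256 + 32 + 16 + 8 + 2 = 3386 (decimal)
Compute 4124 - 3386 = 738
Convert 738 (decimal) → 738 = 7×100 + 38 → seven hundred thirty-eight (English words)
seven hundred thirty-eight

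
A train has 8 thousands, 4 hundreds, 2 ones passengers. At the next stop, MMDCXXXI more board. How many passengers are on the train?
Convert 8 thousands, 4 hundreds, 2 ones (place-value notation) → 8×1000 + 4×100 + 2 = 8402 (decimal)
Convert MMDCXXXI (Roman numeral) → 1000 + 1000 + 500 + 100 + 10 + 10 + 10 + 1 = 2631 (decimal)
Compute 8402 + 2631 = 11033
11033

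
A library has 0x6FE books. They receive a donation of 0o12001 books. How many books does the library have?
Convert 0x6FE (hexadecimal) → 6×256 + 15×16 + 14 = 1790 (decimal)
Convert 0o12001 (octal) → 1×4096 + 2×512 + 1 = 5121 (decimal)
Compute 1790 + 5121 = 6911
6911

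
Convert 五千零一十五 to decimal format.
Convert 五千零一十五 (Chinese numeral) → 5×1000 + 1×10 + 5 = 5015 (decimal)
5015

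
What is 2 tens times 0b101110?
Convert 2 tens (place-value notation) → 2×10 = 20 (decimal)
Convert 0b101110 (binary) → 32 + 8 + 4 + 2 = 46 (decimal)
Compute 20 × 46 = 920
920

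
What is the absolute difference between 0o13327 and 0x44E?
Convert 0o13327 (octal) → 1×4096 + 3×512 + 3×64 + 2×8 + 7 = 5847 (decimal)
Convert 0x44E (hexadecimal) → 4×256 + 4×16 + 14 = 1102 (decimal)
Compute |5847 - 1102| = 4745
4745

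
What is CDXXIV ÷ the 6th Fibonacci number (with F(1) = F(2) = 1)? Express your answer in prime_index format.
Convert CDXXIV (Roman numeral) → 400 + 10 + 10 + 4 = 424 (decimal)
Convert the 6th Fibonacci number (with F(1) = F(2) = 1) (Fibonacci index) → 1, 1, 2, 3, 5, 8 → 8 (decimal)
Compute 424 ÷ 8 = 53
Convert 53 (decimal) → the 16th prime (prime index)
the 16th prime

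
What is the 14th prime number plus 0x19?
The 14th prime number = 43
Convert 0x19 (hexadecimal) → 1×16 + 9 = 25 (decimal)
Compute 43 + 25 = 68
68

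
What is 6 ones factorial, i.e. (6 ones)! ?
Convert 6 ones (place-value notation) → 6 (decimal)
Compute 6! = 720
720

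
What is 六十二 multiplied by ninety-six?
Convert 六十二 (Chinese numeral) → 6×10 + 2 = 62 (decimal)
Convert ninety-six (English words) → 96 (decimal)
Compute 62 × 96 = 5952
5952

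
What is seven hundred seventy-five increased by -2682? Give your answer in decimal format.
Convert seven hundred seventy-five (English words) → 7×100 + 75 = 775 (decimal)
Compute 775 + -2682 = -1907
-1907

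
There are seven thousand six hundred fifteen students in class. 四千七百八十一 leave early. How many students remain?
Convert seven thousand six hundred fifteen (English words) → 7×1000 + 6×100 + 15 = 7615 (decimal)
Convert 四千七百八十一 (Chinese numeral) → 4×1000 + 7×100 + 8×10 + 1 = 4781 (decimal)
Compute 7615 - 4781 = 2834
2834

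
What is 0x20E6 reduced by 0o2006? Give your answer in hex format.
Convert 0x20E6 (hexadecimal) → 2×4096 + 14×16 + 6 = 8422 (decimal)
Convert 0o2006 (octal) → 2×512 + 6 = 1030 (decimal)
Compute 8422 - 1030 = 7392
Convert 7392 (decimal) → 7392 = 1×4096 + 12×256 + 14×16 → 0x1CE0 (hexadecimal)
0x1CE0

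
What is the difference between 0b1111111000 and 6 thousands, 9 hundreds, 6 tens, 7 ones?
Convert 0b1111111000 (binary) → 512 + 256 + 128 + 64 + 32 + 16 + 8 = 1016 (decimal)
Convert 6 thousands, 9 hundreds, 6 tens, 7 ones (place-value notation) → 6×1000 + 9×100 + 6×10 + 7 = 6967 (decimal)
Difference: |1016 - 6967| = 5951
5951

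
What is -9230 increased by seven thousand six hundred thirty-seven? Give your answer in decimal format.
Convert seven thousand six hundred thirty-seven (English words) → 7×1000 + 6×100 + 37 = 7637 (decimal)
Compute -9230 + 7637 = -1593
-1593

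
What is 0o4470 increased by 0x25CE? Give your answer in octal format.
Convert 0o4470 (octal) → 4×512 + 4×64 + 7×8 = 2360 (decimal)
Convert 0x25CE (hexadecimal) → 2×4096 + 5×256 + 12×16 + 14 = 9678 (decimal)
Compute 2360 + 9678 = 12038
Convert 12038 (decimal) → 12038 = 2×4096 + 7×512 + 4×64 + 6 → 0o27406 (octal)
0o27406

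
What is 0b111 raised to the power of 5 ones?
Convert 0b111 (binary) → 4 + 2 + 1 = 7 (decimal)
Convert 5 ones (place-value notation) → 5 (decimal)
Compute 7 ^ 5 = 16807
16807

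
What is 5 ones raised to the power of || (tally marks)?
Convert 5 ones (place-value notation) → 5 (decimal)
Convert || (tally marks) → 2 (decimal)
Compute 5 ^ 2 = 25
25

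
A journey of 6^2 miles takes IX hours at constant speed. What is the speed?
Convert 6^2 (power) → 36 (decimal)
Convert IX (Roman numeral) → 9 (decimal)
Compute 36 ÷ 9 = 4
4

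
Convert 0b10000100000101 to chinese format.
Convert 0b10000100000101 (binary) → 8192 + 256 + 4 + 1 = 8453 (decimal)
Convert 8453 (decimal) → 8453 = 8×1000 + 4×100 + 5×10 + 3 → 八千四百五十三 (Chinese numeral)
八千四百五十三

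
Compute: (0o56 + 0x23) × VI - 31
Convert 0o56 (octal) → 5×8 + 6 = 46 (decimal)
Convert 0x23 (hexadecimal) → 2×16 + 3 = 35 (decimal)
Convert VI (Roman numeral) → 5 + 1 = 6 (decimal)
Expression in decimal: (46 + 35) × 6 - 31
Parentheses first: 46 + 35 = 81
Multiply: 81 × 6 = 486
Subtract: 486 - 31 = 455
455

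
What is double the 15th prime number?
The 15th prime number = 47
Compute 47 × 2 = 94
94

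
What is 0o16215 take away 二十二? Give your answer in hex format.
Convert 0o16215 (octal) → 1×4096 + 6×512 + 2×64 + 1×8 + 5 = 7309 (decimal)
Convert 二十二 (Chinese numeral) → 2×10 + 2 = 22 (decimal)
Compute 7309 - 22 = 7287
Convert 7287 (decimal) → 7287 = 1×4096 + 12×256 + 7×16 + 7 → 0x1C77 (hexadecimal)
0x1C77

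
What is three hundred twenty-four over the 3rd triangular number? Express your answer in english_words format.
Convert three hundred twenty-four (English words) → 3×100 + 24 = 324 (decimal)
Convert the 3rd triangular number (triangular index) → 3×4/2 = 6 (decimal)
Compute 324 ÷ 6 = 54
Convert 54 (decimal) → fifty-four (English words)
fifty-four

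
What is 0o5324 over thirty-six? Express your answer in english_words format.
Convert 0o5324 (octal) → 5×512 + 3×64 + 2×8 + 4 = 2772 (decimal)
Convert thirty-six (English words) → 36 (decimal)
Compute 2772 ÷ 36 = 77
Convert 77 (decimal) → seventy-seven (English words)
seventy-seven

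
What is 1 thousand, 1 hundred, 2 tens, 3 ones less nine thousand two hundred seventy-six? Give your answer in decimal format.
Convert 1 thousand, 1 hundred, 2 tens, 3 ones (place-value notation) → 1×1000 + 1×100 + 2×10 + 3 = 1123 (decimal)
Convert nine thousand two hundred seventy-six (English words) → 9×1000 + 2×100 + 76 = 9276 (decimal)
Compute 1123 - 9276 = -8153
-8153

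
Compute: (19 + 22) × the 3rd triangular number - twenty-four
Convert the 3rd triangular number (triangular index) → 3×4/2 = 6 (decimal)
Convert twenty-four (English words) → 24 (decimal)
Expression in decimal: (19 + 22) × 6 - 24
Parentheses first: 19 + 22 = 41
Multiply: 41 × 6 = 246
Subtract: 246 - 24 = 222
222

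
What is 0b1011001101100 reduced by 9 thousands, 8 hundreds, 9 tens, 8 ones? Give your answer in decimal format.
Convert 0b1011001101100 (binary) → 4096 + 1024 + 512 + 64 + 32 + 8 + 4 = 5740 (decimal)
Convert 9 thousands, 8 hundreds, 9 tens, 8 ones (place-value notation) → 9×1000 + 8×100 + 9×10 + 8 = 9898 (decimal)
Compute 5740 - 9898 = -4158
-4158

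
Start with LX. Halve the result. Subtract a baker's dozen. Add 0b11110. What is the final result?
Convert LX (Roman numeral) → 50 + 10 = 60 (decimal)
Start: 60
60 ÷ 2 = 30
Convert a baker's dozen (colloquial) → 13 (decimal)
30 - 13 = 17
Convert 0b11110 (binary) → 16 + 8 + 4 + 2 = 30 (decimal)
17 + 30 = 47
47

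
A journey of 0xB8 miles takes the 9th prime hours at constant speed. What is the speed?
Convert 0xB8 (hexadecimal) → 11×16 + 8 = 184 (decimal)
Convert the 9th prime (prime index) → 23 (decimal)
Compute 184 ÷ 23 = 8
8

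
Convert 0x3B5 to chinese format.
Convert 0x3B5 (hexadecimal) → 3×256 + 11×16 + 5 = 949 (decimal)
Convert 949 (decimal) → 949 = 9×100 + 4×10 + 9 → 九百四十九 (Chinese numeral)
九百四十九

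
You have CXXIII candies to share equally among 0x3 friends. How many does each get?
Convert CXXIII (Roman numeral) → 100 + 10 + 10 + 1 + 1 + 1 = 123 (decimal)
Convert 0x3 (hexadecimal) → 3 (decimal)
Compute 123 ÷ 3 = 41
41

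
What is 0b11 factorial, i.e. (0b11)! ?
Convert 0b11 (binary) → 2 + 1 = 3 (decimal)
Compute 3! = 6
6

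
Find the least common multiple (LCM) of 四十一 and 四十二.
Convert 四十一 (Chinese numeral) → 4×10 + 1 = 41 (decimal)
Convert 四十二 (Chinese numeral) → 4×10 + 2 = 42 (decimal)
Compute lcm(41, 42) = 1722
1722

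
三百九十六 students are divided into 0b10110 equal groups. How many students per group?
Convert 三百九十六 (Chinese numeral) → 3×100 + 9×10 + 6 = 396 (decimal)
Convert 0b10110 (binary) → 16 + 4 + 2 = 22 (decimal)
Compute 396 ÷ 22 = 18
18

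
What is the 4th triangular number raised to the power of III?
Convert the 4th triangular number (triangular index) → 4×5/2 = 10 (decimal)
Convert III (Roman numeral) → 1 + 1 + 1 = 3 (decimal)
Compute 10 ^ 3 = 1000
1000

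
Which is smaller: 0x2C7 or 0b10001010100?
Convert 0x2C7 (hexadecimal) → 2×256 + 12×16 + 7 = 711 (decimal)
Convert 0b10001010100 (binary) → 1024 + 64 + 16 + 4 = 1108 (decimal)
Compare 711 vs 1108: smaller = 711
711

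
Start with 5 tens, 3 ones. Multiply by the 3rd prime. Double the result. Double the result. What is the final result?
Convert 5 tens, 3 ones (place-value notation) → 5×10 + 3 = 53 (decimal)
Start: 53
Convert the 3rd prime (prime index) → 5 (decimal)
53 × 5 = 265
265 × 2 = 530
530 × 2 = 1060
1060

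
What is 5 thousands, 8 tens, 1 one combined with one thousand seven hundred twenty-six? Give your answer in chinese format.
Convert 5 thousands, 8 tens, 1 one (place-value notation) → 5×1000 + 8×10 + 1 = 5081 (decimal)
Convert one thousand seven hundred twenty-six (English words) → 1×1000 + 7×100 + 26 = 1726 (decimal)
Compute 5081 + 1726 = 6807
Convert 6807 (decimal) → 6807 = 6×1000 + 8×100 + 7 → 六千八百零七 (Chinese numeral)
六千八百零七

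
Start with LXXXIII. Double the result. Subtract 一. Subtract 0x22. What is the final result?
Convert LXXXIII (Roman numeral) → 50 + 10 + 10 + 10 + 1 + 1 + 1 = 83 (decimal)
Start: 83
83 × 2 = 166
Convert 一 (Chinese numeral) → 1 (decimal)
166 - 1 = 165
Convert 0x22 (hexadecimal) → 2×16 + 2 = 34 (decimal)
165 - 34 = 131
131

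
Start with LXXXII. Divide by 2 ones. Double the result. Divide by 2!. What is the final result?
Convert LXXXII (Roman numeral) → 50 + 10 + 10 + 10 + 1 + 1 = 82 (decimal)
Start: 82
Convert 2 ones (place-value notation) → 2 (decimal)
82 ÷ 2 = 41
41 × 2 = 82
Convert 2! (factorial) → 2 (decimal)
82 ÷ 2 = 41
41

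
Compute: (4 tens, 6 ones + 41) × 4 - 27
Convert 4 tens, 6 ones (place-value notation) → 4×10 + 6 = 46 (decimal)
Expression in decimal: (46 + 41) × 4 - 27
Parentheses first: 46 + 41 = 87
Multiply: 87 × 4 = 348
Subtract: 348 - 27 = 321
321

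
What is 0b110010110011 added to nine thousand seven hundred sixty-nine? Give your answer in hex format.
Convert 0b110010110011 (binary) → 2048 + 1024 + 128 + 32 + 16 + 2 + 1 = 3251 (decimal)
Convert nine thousand seven hundred sixty-nine (English words) → 9×1000 + 7×100 + 69 = 9769 (decimal)
Compute 3251 + 9769 = 13020
Convert 13020 (decimal) → 13020 = 3×4096 + 2×256 + 13×16 + 12 → 0x32DC (hexadecimal)
0x32DC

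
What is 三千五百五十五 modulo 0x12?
Convert 三千五百五十五 (Chinese numeral) → 3×1000 + 5×100 + 5×10 + 5 = 3555 (decimal)
Convert 0x12 (hexadecimal) → 1×16 + 2 = 18 (decimal)
Compute 3555 mod 18 = 9
9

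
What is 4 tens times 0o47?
Convert 4 tens (place-value notation) → 4×10 = 40 (decimal)
Convert 0o47 (octal) → 4×8 + 7 = 39 (decimal)
Compute 40 × 39 = 1560
1560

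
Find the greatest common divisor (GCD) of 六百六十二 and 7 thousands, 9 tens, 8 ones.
Convert 六百六十二 (Chinese numeral) → 6×100 + 6×10 + 2 = 662 (decimal)
Convert 7 thousands, 9 tens, 8 ones (place-value notation) → 7×1000 + 9×10 + 8 = 7098 (decimal)
Compute gcd(662, 7098) = 2
2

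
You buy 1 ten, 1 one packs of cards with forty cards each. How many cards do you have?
Convert forty (English words) → 40 (decimal)
Convert 1 ten, 1 one (place-value notation) → 1×10 + 1 = 11 (decimal)
Compute 40 × 11 = 440
440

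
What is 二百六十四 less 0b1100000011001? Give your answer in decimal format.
Convert 二百六十四 (Chinese numeral) → 2×100 + 6×10 + 4 = 264 (decimal)
Convert 0b1100000011001 (binary) → 4096 + 2048 + 16 + 8 + 1 = 6169 (decimal)
Compute 264 - 6169 = -5905
-5905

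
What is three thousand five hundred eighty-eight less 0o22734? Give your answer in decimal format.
Convert three thousand five hundred eighty-eight (English words) → 3×1000 + 5×100 + 88 = 3588 (decimal)
Convert 0o22734 (octal) → 2×4096 + 2×512 + 7×64 + 3×8 + 4 = 9692 (decimal)
Compute 3588 - 9692 = -6104
-6104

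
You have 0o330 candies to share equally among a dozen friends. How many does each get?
Convert 0o330 (octal) → 3×64 + 3×8 = 216 (decimal)
Convert a dozen (colloquial) → 12 (decimal)
Compute 216 ÷ 12 = 18
18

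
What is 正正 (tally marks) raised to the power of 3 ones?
Convert 正正 (tally marks) → 5 + 5 = 10 (decimal)
Convert 3 ones (place-value notation) → 3 (decimal)
Compute 10 ^ 3 = 1000
1000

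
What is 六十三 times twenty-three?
Convert 六十三 (Chinese numeral) → 6×10 + 3 = 63 (decimal)
Convert twenty-three (English words) → 23 (decimal)
Compute 63 × 23 = 1449
1449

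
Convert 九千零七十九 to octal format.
Convert 九千零七十九 (Chinese numeral) → 9×1000 + 7×10 + 9 = 9079 (decimal)
Convert 9079 (decimal) → 9079 = 2×4096 + 1×512 + 5×64 + 6×8 + 7 → 0o21567 (octal)
0o21567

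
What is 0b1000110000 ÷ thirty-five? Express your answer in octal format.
Convert 0b1000110000 (binary) → 512 + 32 + 16 = 560 (decimal)
Convert thirty-five (English words) → 35 (decimal)
Compute 560 ÷ 35 = 16
Convert 16 (decimal) → 16 = 2×8 → 0o20 (octal)
0o20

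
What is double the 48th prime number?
The 48th prime number = 223
Compute 223 × 2 = 446
446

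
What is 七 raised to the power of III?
Convert 七 (Chinese numeral) → 7 (decimal)
Convert III (Roman numeral) → 1 + 1 + 1 = 3 (decimal)
Compute 7 ^ 3 = 343
343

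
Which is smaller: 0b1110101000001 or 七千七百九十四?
Convert 0b1110101000001 (binary) → 4096 + 2048 + 1024 + 256 + 64 + 1 = 7489 (decimal)
Convert 七千七百九十四 (Chinese numeral) → 7×1000 + 7×100 + 9×10 + 4 = 7794 (decimal)
Compare 7489 vs 7794: smaller = 7489
7489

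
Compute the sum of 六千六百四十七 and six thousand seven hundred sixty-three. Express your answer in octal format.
Convert 六千六百四十七 (Chinese numeral) → 6×1000 + 6×100 + 4×10 + 7 = 6647 (decimal)
Convert six thousand seven hundred sixty-three (English words) → 6×1000 + 7×100 + 63 = 6763 (decimal)
Compute 6647 + 6763 = 13410
Convert 13410 (decimal) → 13410 = 3×4096 + 2×512 + 1×64 + 4×8 + 2 → 0o32142 (octal)
0o32142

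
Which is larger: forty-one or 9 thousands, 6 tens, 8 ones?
Convert forty-one (English words) → 41 (decimal)
Convert 9 thousands, 6 tens, 8 ones (place-value notation) → 9×1000 + 6×10 + 8 = 9068 (decimal)
Compare 41 vs 9068: larger = 9068
9068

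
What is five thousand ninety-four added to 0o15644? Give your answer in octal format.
Convert five thousand ninety-four (English words) → 5×1000 + 94 = 5094 (decimal)
Convert 0o15644 (octal) → 1×4096 + 5×512 + 6×64 + 4×8 + 4 = 7076 (decimal)
Compute 5094 + 7076 = 12170
Convert 12170 (decimal) → 12170 = 2×4096 + 7×512 + 6×64 + 1×8 + 2 → 0o27612 (octal)
0o27612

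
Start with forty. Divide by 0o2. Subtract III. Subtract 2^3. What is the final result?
Convert forty (English words) → 40 (decimal)
Start: 40
Convert 0o2 (octal) → 2 (decimal)
40 ÷ 2 = 20
Convert III (Roman numeral) → 1 + 1 + 1 = 3 (decimal)
20 - 3 = 17
Convert 2^3 (power) → 8 (decimal)
17 - 8 = 9
9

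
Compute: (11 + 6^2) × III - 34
Convert 6^2 (power) → 36 (decimal)
Convert III (Roman numeral) → 1 + 1 + 1 = 3 (decimal)
Expression in decimal: (11 + 36) × 3 - 34
Parentheses first: 11 + 36 = 47
Multiply: 47 × 3 = 141
Subtract: 141 - 34 = 107
107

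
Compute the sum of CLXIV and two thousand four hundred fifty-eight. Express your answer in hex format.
Convert CLXIV (Roman numeral) → 100 + 50 + 10 + 4 = 164 (decimal)
Convert two thousand four hundred fifty-eight (English words) → 2×1000 + 4×100 + 58 = 2458 (decimal)
Compute 164 + 2458 = 2622
Convert 2622 (decimal) → 2622 = 10×256 + 3×16 + 14 → 0xA3E (hexadecimal)
0xA3E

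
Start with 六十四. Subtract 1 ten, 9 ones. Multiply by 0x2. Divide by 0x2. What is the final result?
Convert 六十四 (Chinese numeral) → 6×10 + 4 = 64 (decimal)
Start: 64
Convert 1 ten, 9 ones (place-value notation) → 1×10 + 9 = 19 (decimal)
64 - 19 = 45
Convert 0x2 (hexadecimal) → 2 (decimal)
45 × 2 = 90
Convert 0x2 (hexadecimal) → 2 (decimal)
90 ÷ 2 = 45
45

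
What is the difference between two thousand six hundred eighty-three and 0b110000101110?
Convert two thousand six hundred eighty-three (English words) → 2×1000 + 6×100 + 83 = 2683 (decimal)
Convert 0b110000101110 (binary) → 2048 + 1024 + 32 + 8 + 4 + 2 = 3118 (decimal)
Difference: |2683 - 3118| = 435
435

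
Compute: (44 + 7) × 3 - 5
Parentheses first: 44 + 7 = 51
Multiply: 51 × 3 = 153
Subtract: 153 - 5 = 148
148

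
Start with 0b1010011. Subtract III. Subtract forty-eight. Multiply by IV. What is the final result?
Convert 0b1010011 (binary) → 64 + 16 + 2 + 1 = 83 (decimal)
Start: 83
Convert III (Roman numeral) → 1 + 1 + 1 = 3 (decimal)
83 - 3 = 80
Convert forty-eight (English words) → 48 (decimal)
80 - 48 = 32
Convert IV (Roman numeral) → 4 (decimal)
32 × 4 = 128
128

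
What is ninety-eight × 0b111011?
Convert ninety-eight (English words) → 98 (decimal)
Convert 0b111011 (binary) → 32 + 16 + 8 + 2 + 1 = 59 (decimal)
Compute 98 × 59 = 5782
5782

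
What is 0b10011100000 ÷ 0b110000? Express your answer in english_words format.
Convert 0b10011100000 (binary) → 1024 + 128 + 64 + 32 = 1248 (decimal)
Convert 0b110000 (binary) → 32 + 16 = 48 (decimal)
Compute 1248 ÷ 48 = 26
Convert 26 (decimal) → twenty-six (English words)
twenty-six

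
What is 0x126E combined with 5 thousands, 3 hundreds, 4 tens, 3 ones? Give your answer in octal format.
Convert 0x126E (hexadecimal) → 1×4096 + 2×256 + 6×16 + 14 = 4718 (decimal)
Convert 5 thousands, 3 hundreds, 4 tens, 3 ones (place-value notation) → 5×1000 + 3×100 + 4×10 + 3 = 5343 (decimal)
Compute 4718 + 5343 = 10061
Convert 10061 (decimal) → 10061 = 2×4096 + 3×512 + 5×64 + 1×8 + 5 → 0o23515 (octal)
0o23515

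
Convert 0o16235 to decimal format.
Convert 0o16235 (octal) → 1×4096 + 6×512 + 2×64 + 3×8 + 5 = 7325 (decimal)
7325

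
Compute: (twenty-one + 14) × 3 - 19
Convert twenty-one (English words) → 21 (decimal)
Expression in decimal: (21 + 14) × 3 - 19
Parentheses first: 21 + 14 = 35
Multiply: 35 × 3 = 105
Subtract: 105 - 19 = 86
86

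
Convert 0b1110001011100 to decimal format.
Convert 0b1110001011100 (binary) → 4096 + 2048 + 1024 + 64 + 16 + 8 + 4 = 7260 (decimal)
7260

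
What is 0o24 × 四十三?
Convert 0o24 (octal) → 2×8 + 4 = 20 (decimal)
Convert 四十三 (Chinese numeral) → 4×10 + 3 = 43 (decimal)
Compute 20 × 43 = 860
860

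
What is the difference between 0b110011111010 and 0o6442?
Convert 0b110011111010 (binary) → 2048 + 1024 + 128 + 64 + 32 + 16 + 8 + 2 = 3322 (decimal)
Convert 0o6442 (octal) → 6×512 + 4×64 + 4×8 + 2 = 3362 (decimal)
Difference: |3322 - 3362| = 40
40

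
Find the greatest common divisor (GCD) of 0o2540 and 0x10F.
Convert 0o2540 (octal) → 2×512 + 5×64 + 4×8 = 1376 (decimal)
Convert 0x10F (hexadecimal) → 1×256 + 15 = 271 (decimal)
Compute gcd(1376, 271) = 1
1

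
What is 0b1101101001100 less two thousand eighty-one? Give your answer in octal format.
Convert 0b1101101001100 (binary) → 4096 + 2048 + 512 + 256 + 64 + 8 + 4 = 6988 (decimal)
Convert two thousand eighty-one (English words) → 2×1000 + 81 = 2081 (decimal)
Compute 6988 - 2081 = 4907
Convert 4907 (decimal) → 4907 = 1×4096 + 1×512 + 4×64 + 5×8 + 3 → 0o11453 (octal)
0o11453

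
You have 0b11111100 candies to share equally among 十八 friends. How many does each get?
Convert 0b11111100 (binary) → 128 + 64 + 32 + 16 + 8 + 4 = 252 (decimal)
Convert 十八 (Chinese numeral) → 1×10 + 8 = 18 (decimal)
Compute 252 ÷ 18 = 14
14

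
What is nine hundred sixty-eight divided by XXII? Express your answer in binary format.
Convert nine hundred sixty-eight (English words) → 9×100 + 68 = 968 (decimal)
Convert XXII (Roman numeral) → 10 + 10 + 1 + 1 = 22 (decimal)
Compute 968 ÷ 22 = 44
Convert 44 (decimal) → 44 = 32 + 8 + 4 → 0b101100 (binary)
0b101100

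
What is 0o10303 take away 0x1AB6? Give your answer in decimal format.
Convert 0o10303 (octal) → 1×4096 + 3×64 + 3 = 4291 (decimal)
Convert 0x1AB6 (hexadecimal) → 1×4096 + 10×256 + 11×16 + 6 = 6838 (decimal)
Compute 4291 - 6838 = -2547
-2547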